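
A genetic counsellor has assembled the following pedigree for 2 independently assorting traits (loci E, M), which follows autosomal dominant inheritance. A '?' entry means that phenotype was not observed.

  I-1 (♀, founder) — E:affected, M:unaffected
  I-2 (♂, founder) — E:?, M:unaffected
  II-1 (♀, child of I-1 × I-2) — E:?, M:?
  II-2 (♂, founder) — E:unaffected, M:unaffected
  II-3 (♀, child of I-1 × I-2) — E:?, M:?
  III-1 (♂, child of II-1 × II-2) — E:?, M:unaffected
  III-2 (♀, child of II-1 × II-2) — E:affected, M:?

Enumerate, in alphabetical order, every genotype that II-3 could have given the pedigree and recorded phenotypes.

E/I-1 aff ·: Ee|EE
E/I-2 ? ·: ee|Ee|EE
E/II-1 ? I-1×I-2: Ee|EE
E/II-2 un ·: ee
E/II-3 ? I-1×I-2: ee|Ee|EE
E/III-1 ? II-1×II-2: ee|Ee
E/III-2 aff II-1×II-2: Ee
⇒ E over [I-1,I-2,II-1,II-2,II-3,III-1,III-2]: 28 consistent
M/I-1 un ·: mm
M/I-2 un ·: mm
M/II-1 ? I-1×I-2: mm
M/II-2 un ·: mm
M/II-3 ? I-1×I-2: mm
M/III-1 un II-1×II-2: mm
M/III-2 ? II-1×II-2: mm
⇒ M over [I-1,I-2,II-1,II-2,II-3,III-1,III-2]: 1 consistent

II-3 ∈ {EE mm, Ee mm, ee mm}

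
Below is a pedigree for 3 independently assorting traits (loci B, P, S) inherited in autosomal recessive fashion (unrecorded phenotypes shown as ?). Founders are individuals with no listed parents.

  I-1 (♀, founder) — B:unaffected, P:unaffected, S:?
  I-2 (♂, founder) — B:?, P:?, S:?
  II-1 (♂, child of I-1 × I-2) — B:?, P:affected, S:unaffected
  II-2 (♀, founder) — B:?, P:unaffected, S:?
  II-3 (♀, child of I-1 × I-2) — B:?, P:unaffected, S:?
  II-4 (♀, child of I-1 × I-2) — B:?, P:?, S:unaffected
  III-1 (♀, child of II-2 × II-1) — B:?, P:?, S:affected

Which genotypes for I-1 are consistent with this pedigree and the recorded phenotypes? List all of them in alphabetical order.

B/I-1 un ·: BB|Bb
B/I-2 ? ·: BB|Bb|bb
B/II-1 ? I-1×I-2: BB|Bb|bb
B/II-2 ? ·: BB|Bb|bb
B/II-3 ? I-1×I-2: BB|Bb|bb
B/II-4 ? I-1×I-2: BB|Bb|bb
B/III-1 ? II-2×II-1: BB|Bb|bb
⇒ B over [I-1,I-2,II-1,II-2,II-3,II-4,III-1]: 278 consistent
P/I-1 un ·: Pp
P/I-2 ? ·: Pp|pp
P/II-1 aff I-1×I-2: pp
P/II-2 un ·: PP|Pp
P/II-3 un I-1×I-2: PP|Pp
P/II-4 ? I-1×I-2: PP|Pp|pp
P/III-1 ? II-2×II-1: Pp|pp
⇒ P over [I-1,I-2,II-1,II-2,II-3,II-4,III-1]: 24 consistent
S/I-1 ? ·: SS|Ss|ss
S/I-2 ? ·: SS|Ss|ss
S/II-1 un I-1×I-2: Ss
S/II-2 ? ·: Ss|ss
S/II-3 ? I-1×I-2: SS|Ss|ss
S/II-4 un I-1×I-2: SS|Ss
S/III-1 aff II-2×II-1: ss
⇒ S over [I-1,I-2,II-1,II-2,II-3,II-4,III-1]: 40 consistent

I-1 ∈ {BB Pp SS, BB Pp Ss, BB Pp ss, Bb Pp SS, Bb Pp Ss, Bb Pp ss}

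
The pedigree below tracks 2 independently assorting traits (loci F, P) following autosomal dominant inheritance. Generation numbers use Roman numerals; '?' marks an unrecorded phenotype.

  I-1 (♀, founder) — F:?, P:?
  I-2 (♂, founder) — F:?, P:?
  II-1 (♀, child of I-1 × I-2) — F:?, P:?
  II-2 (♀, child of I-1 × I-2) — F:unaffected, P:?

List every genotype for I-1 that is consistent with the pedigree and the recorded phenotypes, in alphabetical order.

F/I-1 ? ·: ff|Ff
F/I-2 ? ·: ff|Ff
F/II-1 ? I-1×I-2: ff|Ff|FF
F/II-2 un I-1×I-2: ff
⇒ F over [I-1,I-2,II-1,II-2]: 8 consistent
P/I-1 ? ·: pp|Pp|PP
P/I-2 ? ·: pp|Pp|PP
P/II-1 ? I-1×I-2: pp|Pp|PP
P/II-2 ? I-1×I-2: pp|Pp|PP
⇒ P over [I-1,I-2,II-1,II-2]: 29 consistent

I-1 ∈ {Ff PP, Ff Pp, Ff pp, ff PP, ff Pp, ff pp}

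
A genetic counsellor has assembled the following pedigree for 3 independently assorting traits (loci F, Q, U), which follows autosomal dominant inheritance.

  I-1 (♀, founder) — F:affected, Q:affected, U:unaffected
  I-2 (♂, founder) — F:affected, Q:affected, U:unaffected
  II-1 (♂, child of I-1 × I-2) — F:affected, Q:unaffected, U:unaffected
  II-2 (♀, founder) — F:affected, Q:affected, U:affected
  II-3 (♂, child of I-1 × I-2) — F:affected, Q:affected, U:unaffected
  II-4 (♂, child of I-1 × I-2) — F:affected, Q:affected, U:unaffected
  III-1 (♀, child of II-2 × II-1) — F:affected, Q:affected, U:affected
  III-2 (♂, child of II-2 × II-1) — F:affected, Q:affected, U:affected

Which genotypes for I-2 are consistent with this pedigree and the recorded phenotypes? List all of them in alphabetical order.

I-2 ∈ {FF Qq uu, Ff Qq uu}

F/I-1 aff ·: Ff|FF
F/I-2 aff ·: Ff|FF
F/II-1 aff I-1×I-2: Ff|FF
F/II-2 aff ·: Ff|FF
F/II-3 aff I-1×I-2: Ff|FF
F/II-4 aff I-1×I-2: Ff|FF
F/III-1 aff II-2×II-1: Ff|FF
F/III-2 aff II-2×II-1: Ff|FF
⇒ F over [I-1,I-2,II-1,II-2,II-3,II-4,III-1,III-2]: 161 consistent
Q/I-1 aff ·: Qq
Q/I-2 aff ·: Qq
Q/II-1 un I-1×I-2: qq
Q/II-2 aff ·: Qq|QQ
Q/II-3 aff I-1×I-2: Qq|QQ
Q/II-4 aff I-1×I-2: Qq|QQ
Q/III-1 aff II-2×II-1: Qq
Q/III-2 aff II-2×II-1: Qq
⇒ Q over [I-1,I-2,II-1,II-2,II-3,II-4,III-1,III-2]: 8 consistent
U/I-1 un ·: uu
U/I-2 un ·: uu
U/II-1 un I-1×I-2: uu
U/II-2 aff ·: Uu|UU
U/II-3 un I-1×I-2: uu
U/II-4 un I-1×I-2: uu
U/III-1 aff II-2×II-1: Uu
U/III-2 aff II-2×II-1: Uu
⇒ U over [I-1,I-2,II-1,II-2,II-3,II-4,III-1,III-2]: 2 consistent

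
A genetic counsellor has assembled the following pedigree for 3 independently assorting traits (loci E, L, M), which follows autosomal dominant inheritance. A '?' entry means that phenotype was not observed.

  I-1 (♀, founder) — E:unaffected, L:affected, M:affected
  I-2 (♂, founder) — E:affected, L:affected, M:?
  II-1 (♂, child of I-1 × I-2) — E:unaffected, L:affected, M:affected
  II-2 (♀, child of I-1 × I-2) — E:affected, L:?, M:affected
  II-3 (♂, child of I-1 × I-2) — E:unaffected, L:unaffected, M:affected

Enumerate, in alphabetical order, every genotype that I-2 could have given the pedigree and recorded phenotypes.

E/I-1 un ·: ee
E/I-2 aff ·: Ee
E/II-1 un I-1×I-2: ee
E/II-2 aff I-1×I-2: Ee
E/II-3 un I-1×I-2: ee
⇒ E over [I-1,I-2,II-1,II-2,II-3]: 1 consistent
L/I-1 aff ·: Ll
L/I-2 aff ·: Ll
L/II-1 aff I-1×I-2: Ll|LL
L/II-2 ? I-1×I-2: ll|Ll|LL
L/II-3 un I-1×I-2: ll
⇒ L over [I-1,I-2,II-1,II-2,II-3]: 6 consistent
M/I-1 aff ·: Mm|MM
M/I-2 ? ·: mm|Mm|MM
M/II-1 aff I-1×I-2: Mm|MM
M/II-2 aff I-1×I-2: Mm|MM
M/II-3 aff I-1×I-2: Mm|MM
⇒ M over [I-1,I-2,II-1,II-2,II-3]: 27 consistent

I-2 ∈ {Ee Ll MM, Ee Ll Mm, Ee Ll mm}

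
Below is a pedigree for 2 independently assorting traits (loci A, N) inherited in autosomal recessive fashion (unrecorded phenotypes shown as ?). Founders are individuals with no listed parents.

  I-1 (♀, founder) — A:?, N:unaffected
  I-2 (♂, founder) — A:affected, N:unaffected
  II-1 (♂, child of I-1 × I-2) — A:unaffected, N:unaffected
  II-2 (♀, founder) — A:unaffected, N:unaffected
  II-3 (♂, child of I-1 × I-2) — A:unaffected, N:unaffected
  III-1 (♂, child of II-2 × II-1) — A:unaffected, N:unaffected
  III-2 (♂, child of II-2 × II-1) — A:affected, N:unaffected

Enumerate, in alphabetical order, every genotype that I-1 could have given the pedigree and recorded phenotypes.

A/I-1 ? ·: AA|Aa
A/I-2 aff ·: aa
A/II-1 un I-1×I-2: Aa
A/II-2 un ·: Aa
A/II-3 un I-1×I-2: Aa
A/III-1 un II-2×II-1: AA|Aa
A/III-2 aff II-2×II-1: aa
⇒ A over [I-1,I-2,II-1,II-2,II-3,III-1,III-2]: 4 consistent
N/I-1 un ·: NN|Nn
N/I-2 un ·: NN|Nn
N/II-1 un I-1×I-2: NN|Nn
N/II-2 un ·: NN|Nn
N/II-3 un I-1×I-2: NN|Nn
N/III-1 un II-2×II-1: NN|Nn
N/III-2 un II-2×II-1: NN|Nn
⇒ N over [I-1,I-2,II-1,II-2,II-3,III-1,III-2]: 83 consistent

I-1 ∈ {AA NN, AA Nn, Aa NN, Aa Nn}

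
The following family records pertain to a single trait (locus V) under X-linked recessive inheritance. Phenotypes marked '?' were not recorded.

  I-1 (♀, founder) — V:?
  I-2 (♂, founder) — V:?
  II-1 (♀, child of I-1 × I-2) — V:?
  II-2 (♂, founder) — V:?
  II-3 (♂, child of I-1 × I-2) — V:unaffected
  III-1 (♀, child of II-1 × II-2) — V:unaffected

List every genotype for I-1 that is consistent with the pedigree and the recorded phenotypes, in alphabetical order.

I-1 ∈ {X^VX^V, X^VX^v}

V/I-1 ? ·: X^VX^V|X^VX^v
V/I-2 ? ·: X^VY|X^vY
V/II-1 ? I-1×I-2: X^VX^V|X^VX^v|X^vX^v
V/II-2 ? ·: X^VY|X^vY
V/II-3 un I-1×I-2: X^VY
V/III-1 un II-1×II-2: X^VX^V|X^VX^v
⇒ V over [I-1,I-2,II-1,II-2,II-3,III-1]: 14 consistent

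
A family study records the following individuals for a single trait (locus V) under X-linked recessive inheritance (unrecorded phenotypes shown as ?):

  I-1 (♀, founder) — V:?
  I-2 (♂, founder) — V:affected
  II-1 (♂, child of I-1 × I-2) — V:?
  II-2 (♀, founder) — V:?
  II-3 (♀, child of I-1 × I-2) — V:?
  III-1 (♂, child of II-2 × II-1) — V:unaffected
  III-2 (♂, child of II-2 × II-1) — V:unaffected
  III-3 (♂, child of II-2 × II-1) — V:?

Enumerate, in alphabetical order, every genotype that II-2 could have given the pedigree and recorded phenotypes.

II-2 ∈ {X^VX^V, X^VX^v}

V/I-1 ? ·: X^VX^V|X^VX^v|X^vX^v
V/I-2 aff ·: X^vY
V/II-1 ? I-1×I-2: X^VY|X^vY
V/II-2 ? ·: X^VX^V|X^VX^v
V/II-3 ? I-1×I-2: X^VX^v|X^vX^v
V/III-1 un II-2×II-1: X^VY
V/III-2 un II-2×II-1: X^VY
V/III-3 ? II-2×II-1: X^VY|X^vY
⇒ V over [I-1,I-2,II-1,II-2,II-3,III-1,III-2,III-3]: 18 consistent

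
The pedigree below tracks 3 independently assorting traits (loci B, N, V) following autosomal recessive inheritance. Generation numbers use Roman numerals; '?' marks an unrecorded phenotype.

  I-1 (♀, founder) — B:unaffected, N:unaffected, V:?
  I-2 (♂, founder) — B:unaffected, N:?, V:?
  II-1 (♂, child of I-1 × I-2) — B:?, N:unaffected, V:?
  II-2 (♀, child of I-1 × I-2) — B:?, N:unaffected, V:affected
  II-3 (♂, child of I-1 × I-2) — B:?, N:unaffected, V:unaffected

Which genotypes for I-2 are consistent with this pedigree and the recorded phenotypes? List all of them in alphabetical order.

B/I-1 un ·: BB|Bb
B/I-2 un ·: BB|Bb
B/II-1 ? I-1×I-2: BB|Bb|bb
B/II-2 ? I-1×I-2: BB|Bb|bb
B/II-3 ? I-1×I-2: BB|Bb|bb
⇒ B over [I-1,I-2,II-1,II-2,II-3]: 44 consistent
N/I-1 un ·: NN|Nn
N/I-2 ? ·: NN|Nn|nn
N/II-1 un I-1×I-2: NN|Nn
N/II-2 un I-1×I-2: NN|Nn
N/II-3 un I-1×I-2: NN|Nn
⇒ N over [I-1,I-2,II-1,II-2,II-3]: 27 consistent
V/I-1 ? ·: Vv|vv
V/I-2 ? ·: Vv|vv
V/II-1 ? I-1×I-2: VV|Vv|vv
V/II-2 aff I-1×I-2: vv
V/II-3 un I-1×I-2: VV|Vv
⇒ V over [I-1,I-2,II-1,II-2,II-3]: 10 consistent

I-2 ∈ {BB NN Vv, BB NN vv, BB Nn Vv, BB Nn vv, BB nn Vv, BB nn vv, Bb NN Vv, Bb NN vv, Bb Nn Vv, Bb Nn vv, Bb nn Vv, Bb nn vv}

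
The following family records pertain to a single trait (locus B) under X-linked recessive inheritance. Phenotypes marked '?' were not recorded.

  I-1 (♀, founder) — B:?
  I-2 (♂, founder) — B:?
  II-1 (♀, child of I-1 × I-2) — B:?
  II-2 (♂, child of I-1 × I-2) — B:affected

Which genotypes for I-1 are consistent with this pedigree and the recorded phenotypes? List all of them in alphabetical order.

I-1 ∈ {X^BX^b, X^bX^b}

B/I-1 ? ·: X^BX^b|X^bX^b
B/I-2 ? ·: X^BY|X^bY
B/II-1 ? I-1×I-2: X^BX^B|X^BX^b|X^bX^b
B/II-2 aff I-1×I-2: X^bY
⇒ B over [I-1,I-2,II-1,II-2]: 6 consistent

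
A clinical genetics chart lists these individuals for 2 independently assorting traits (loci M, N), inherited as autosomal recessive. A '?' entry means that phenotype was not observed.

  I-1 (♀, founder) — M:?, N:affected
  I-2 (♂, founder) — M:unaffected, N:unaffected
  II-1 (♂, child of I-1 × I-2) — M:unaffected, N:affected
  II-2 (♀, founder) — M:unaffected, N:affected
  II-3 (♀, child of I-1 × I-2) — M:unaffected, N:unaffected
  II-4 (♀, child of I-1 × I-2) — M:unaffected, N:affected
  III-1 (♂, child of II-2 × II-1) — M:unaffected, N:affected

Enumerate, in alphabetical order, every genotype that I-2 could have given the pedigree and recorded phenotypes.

M/I-1 ? ·: MM|Mm|mm
M/I-2 un ·: MM|Mm
M/II-1 un I-1×I-2: MM|Mm
M/II-2 un ·: MM|Mm
M/II-3 un I-1×I-2: MM|Mm
M/II-4 un I-1×I-2: MM|Mm
M/III-1 un II-2×II-1: MM|Mm
⇒ M over [I-1,I-2,II-1,II-2,II-3,II-4,III-1]: 95 consistent
N/I-1 aff ·: nn
N/I-2 un ·: Nn
N/II-1 aff I-1×I-2: nn
N/II-2 aff ·: nn
N/II-3 un I-1×I-2: Nn
N/II-4 aff I-1×I-2: nn
N/III-1 aff II-2×II-1: nn
⇒ N over [I-1,I-2,II-1,II-2,II-3,II-4,III-1]: 1 consistent

I-2 ∈ {MM Nn, Mm Nn}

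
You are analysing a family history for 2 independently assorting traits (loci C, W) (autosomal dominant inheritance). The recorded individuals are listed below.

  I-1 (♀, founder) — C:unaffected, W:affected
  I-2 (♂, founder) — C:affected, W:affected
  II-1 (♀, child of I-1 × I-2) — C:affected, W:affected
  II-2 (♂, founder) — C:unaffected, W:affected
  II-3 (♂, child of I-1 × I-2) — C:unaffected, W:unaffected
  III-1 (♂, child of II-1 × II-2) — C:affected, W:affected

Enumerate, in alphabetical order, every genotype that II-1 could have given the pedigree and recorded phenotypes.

II-1 ∈ {Cc WW, Cc Ww}

C/I-1 un ·: cc
C/I-2 aff ·: Cc
C/II-1 aff I-1×I-2: Cc
C/II-2 un ·: cc
C/II-3 un I-1×I-2: cc
C/III-1 aff II-1×II-2: Cc
⇒ C over [I-1,I-2,II-1,II-2,II-3,III-1]: 1 consistent
W/I-1 aff ·: Ww
W/I-2 aff ·: Ww
W/II-1 aff I-1×I-2: Ww|WW
W/II-2 aff ·: Ww|WW
W/II-3 un I-1×I-2: ww
W/III-1 aff II-1×II-2: Ww|WW
⇒ W over [I-1,I-2,II-1,II-2,II-3,III-1]: 7 consistent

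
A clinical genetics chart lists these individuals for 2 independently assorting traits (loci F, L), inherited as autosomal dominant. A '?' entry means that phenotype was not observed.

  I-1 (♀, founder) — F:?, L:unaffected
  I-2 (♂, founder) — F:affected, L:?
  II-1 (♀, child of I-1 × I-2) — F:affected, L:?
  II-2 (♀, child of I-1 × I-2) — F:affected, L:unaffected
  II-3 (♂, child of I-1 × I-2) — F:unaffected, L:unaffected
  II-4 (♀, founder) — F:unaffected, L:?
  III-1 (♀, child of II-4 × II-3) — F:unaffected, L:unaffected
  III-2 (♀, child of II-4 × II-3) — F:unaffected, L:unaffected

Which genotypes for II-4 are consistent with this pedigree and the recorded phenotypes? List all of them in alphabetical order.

F/I-1 ? ·: ff|Ff
F/I-2 aff ·: Ff
F/II-1 aff I-1×I-2: Ff|FF
F/II-2 aff I-1×I-2: Ff|FF
F/II-3 un I-1×I-2: ff
F/II-4 un ·: ff
F/III-1 un II-4×II-3: ff
F/III-2 un II-4×II-3: ff
⇒ F over [I-1,I-2,II-1,II-2,II-3,II-4,III-1,III-2]: 5 consistent
L/I-1 un ·: ll
L/I-2 ? ·: ll|Ll
L/II-1 ? I-1×I-2: ll|Ll
L/II-2 un I-1×I-2: ll
L/II-3 un I-1×I-2: ll
L/II-4 ? ·: ll|Ll
L/III-1 un II-4×II-3: ll
L/III-2 un II-4×II-3: ll
⇒ L over [I-1,I-2,II-1,II-2,II-3,II-4,III-1,III-2]: 6 consistent

II-4 ∈ {ff Ll, ff ll}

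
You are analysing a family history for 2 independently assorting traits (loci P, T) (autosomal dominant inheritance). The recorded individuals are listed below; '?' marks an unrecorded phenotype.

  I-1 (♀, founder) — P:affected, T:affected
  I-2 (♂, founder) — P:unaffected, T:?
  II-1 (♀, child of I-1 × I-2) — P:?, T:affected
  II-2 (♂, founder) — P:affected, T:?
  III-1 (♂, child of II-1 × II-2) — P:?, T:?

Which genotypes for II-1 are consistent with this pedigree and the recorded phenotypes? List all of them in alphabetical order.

P/I-1 aff ·: Pp|PP
P/I-2 un ·: pp
P/II-1 ? I-1×I-2: pp|Pp
P/II-2 aff ·: Pp|PP
P/III-1 ? II-1×II-2: pp|Pp|PP
⇒ P over [I-1,I-2,II-1,II-2,III-1]: 13 consistent
T/I-1 aff ·: Tt|TT
T/I-2 ? ·: tt|Tt|TT
T/II-1 aff I-1×I-2: Tt|TT
T/II-2 ? ·: tt|Tt|TT
T/III-1 ? II-1×II-2: tt|Tt|TT
⇒ T over [I-1,I-2,II-1,II-2,III-1]: 51 consistent

II-1 ∈ {Pp TT, Pp Tt, pp TT, pp Tt}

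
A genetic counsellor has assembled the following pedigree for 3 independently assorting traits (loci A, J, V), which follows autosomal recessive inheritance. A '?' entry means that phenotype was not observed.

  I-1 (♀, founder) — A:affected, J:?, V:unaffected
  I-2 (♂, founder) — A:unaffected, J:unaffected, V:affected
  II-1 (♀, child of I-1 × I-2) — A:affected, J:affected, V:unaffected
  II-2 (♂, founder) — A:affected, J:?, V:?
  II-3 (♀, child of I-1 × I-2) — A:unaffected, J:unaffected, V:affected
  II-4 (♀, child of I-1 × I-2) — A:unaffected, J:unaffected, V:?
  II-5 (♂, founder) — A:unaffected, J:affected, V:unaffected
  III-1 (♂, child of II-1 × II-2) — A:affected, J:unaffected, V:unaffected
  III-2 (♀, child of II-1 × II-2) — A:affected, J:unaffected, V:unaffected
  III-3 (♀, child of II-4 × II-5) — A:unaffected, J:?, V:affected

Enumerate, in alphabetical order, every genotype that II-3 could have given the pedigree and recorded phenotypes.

II-3 ∈ {Aa JJ vv, Aa Jj vv}

A/I-1 aff ·: aa
A/I-2 un ·: Aa
A/II-1 aff I-1×I-2: aa
A/II-2 aff ·: aa
A/II-3 un I-1×I-2: Aa
A/II-4 un I-1×I-2: Aa
A/II-5 un ·: AA|Aa
A/III-1 aff II-1×II-2: aa
A/III-2 aff II-1×II-2: aa
A/III-3 un II-4×II-5: AA|Aa
⇒ A over [I-1,I-2,II-1,II-2,II-3,II-4,II-5,III-1,III-2,III-3]: 4 consistent
J/I-1 ? ·: Jj|jj
J/I-2 un ·: Jj
J/II-1 aff I-1×I-2: jj
J/II-2 ? ·: JJ|Jj
J/II-3 un I-1×I-2: JJ|Jj
J/II-4 un I-1×I-2: JJ|Jj
J/II-5 aff ·: jj
J/III-1 un II-1×II-2: Jj
J/III-2 un II-1×II-2: Jj
J/III-3 ? II-4×II-5: Jj|jj
⇒ J over [I-1,I-2,II-1,II-2,II-3,II-4,II-5,III-1,III-2,III-3]: 16 consistent
V/I-1 un ·: Vv
V/I-2 aff ·: vv
V/II-1 un I-1×I-2: Vv
V/II-2 ? ·: VV|Vv|vv
V/II-3 aff I-1×I-2: vv
V/II-4 ? I-1×I-2: Vv|vv
V/II-5 un ·: Vv
V/III-1 un II-1×II-2: VV|Vv
V/III-2 un II-1×II-2: VV|Vv
V/III-3 aff II-4×II-5: vv
⇒ V over [I-1,I-2,II-1,II-2,II-3,II-4,II-5,III-1,III-2,III-3]: 18 consistent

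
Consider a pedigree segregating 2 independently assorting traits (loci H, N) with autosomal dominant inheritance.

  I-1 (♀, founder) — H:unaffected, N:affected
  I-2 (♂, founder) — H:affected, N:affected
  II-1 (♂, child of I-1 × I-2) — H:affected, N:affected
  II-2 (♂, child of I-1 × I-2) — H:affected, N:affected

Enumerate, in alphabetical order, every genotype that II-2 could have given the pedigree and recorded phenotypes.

II-2 ∈ {Hh NN, Hh Nn}

H/I-1 un ·: hh
H/I-2 aff ·: Hh|HH
H/II-1 aff I-1×I-2: Hh
H/II-2 aff I-1×I-2: Hh
⇒ H over [I-1,I-2,II-1,II-2]: 2 consistent
N/I-1 aff ·: Nn|NN
N/I-2 aff ·: Nn|NN
N/II-1 aff I-1×I-2: Nn|NN
N/II-2 aff I-1×I-2: Nn|NN
⇒ N over [I-1,I-2,II-1,II-2]: 13 consistent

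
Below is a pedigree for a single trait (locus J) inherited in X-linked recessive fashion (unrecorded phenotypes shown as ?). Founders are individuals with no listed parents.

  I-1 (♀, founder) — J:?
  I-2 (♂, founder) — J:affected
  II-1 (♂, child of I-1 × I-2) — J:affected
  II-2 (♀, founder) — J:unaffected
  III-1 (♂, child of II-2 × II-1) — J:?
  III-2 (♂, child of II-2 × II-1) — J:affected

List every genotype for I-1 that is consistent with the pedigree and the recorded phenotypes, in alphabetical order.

I-1 ∈ {X^JX^j, X^jX^j}

J/I-1 ? ·: X^JX^j|X^jX^j
J/I-2 aff ·: X^jY
J/II-1 aff I-1×I-2: X^jY
J/II-2 un ·: X^JX^j
J/III-1 ? II-2×II-1: X^JY|X^jY
J/III-2 aff II-2×II-1: X^jY
⇒ J over [I-1,I-2,II-1,II-2,III-1,III-2]: 4 consistent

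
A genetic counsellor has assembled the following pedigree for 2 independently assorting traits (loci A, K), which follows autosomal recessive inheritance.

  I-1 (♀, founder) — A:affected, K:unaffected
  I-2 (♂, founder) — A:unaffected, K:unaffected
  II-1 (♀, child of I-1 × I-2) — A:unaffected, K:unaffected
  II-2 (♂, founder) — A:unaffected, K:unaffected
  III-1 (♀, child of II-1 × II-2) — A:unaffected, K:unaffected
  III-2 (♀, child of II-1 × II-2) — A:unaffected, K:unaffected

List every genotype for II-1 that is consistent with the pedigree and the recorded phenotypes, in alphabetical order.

A/I-1 aff ·: aa
A/I-2 un ·: AA|Aa
A/II-1 un I-1×I-2: Aa
A/II-2 un ·: AA|Aa
A/III-1 un II-1×II-2: AA|Aa
A/III-2 un II-1×II-2: AA|Aa
⇒ A over [I-1,I-2,II-1,II-2,III-1,III-2]: 16 consistent
K/I-1 un ·: KK|Kk
K/I-2 un ·: KK|Kk
K/II-1 un I-1×I-2: KK|Kk
K/II-2 un ·: KK|Kk
K/III-1 un II-1×II-2: KK|Kk
K/III-2 un II-1×II-2: KK|Kk
⇒ K over [I-1,I-2,II-1,II-2,III-1,III-2]: 44 consistent

II-1 ∈ {Aa KK, Aa Kk}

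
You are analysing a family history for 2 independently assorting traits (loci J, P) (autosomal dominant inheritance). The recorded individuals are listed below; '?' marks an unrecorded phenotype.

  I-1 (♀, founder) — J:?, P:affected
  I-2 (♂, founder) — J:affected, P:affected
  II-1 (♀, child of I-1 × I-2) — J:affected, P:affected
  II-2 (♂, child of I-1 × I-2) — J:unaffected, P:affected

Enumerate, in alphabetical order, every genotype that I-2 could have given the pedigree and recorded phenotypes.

J/I-1 ? ·: jj|Jj
J/I-2 aff ·: Jj
J/II-1 aff I-1×I-2: Jj|JJ
J/II-2 un I-1×I-2: jj
⇒ J over [I-1,I-2,II-1,II-2]: 3 consistent
P/I-1 aff ·: Pp|PP
P/I-2 aff ·: Pp|PP
P/II-1 aff I-1×I-2: Pp|PP
P/II-2 aff I-1×I-2: Pp|PP
⇒ P over [I-1,I-2,II-1,II-2]: 13 consistent

I-2 ∈ {Jj PP, Jj Pp}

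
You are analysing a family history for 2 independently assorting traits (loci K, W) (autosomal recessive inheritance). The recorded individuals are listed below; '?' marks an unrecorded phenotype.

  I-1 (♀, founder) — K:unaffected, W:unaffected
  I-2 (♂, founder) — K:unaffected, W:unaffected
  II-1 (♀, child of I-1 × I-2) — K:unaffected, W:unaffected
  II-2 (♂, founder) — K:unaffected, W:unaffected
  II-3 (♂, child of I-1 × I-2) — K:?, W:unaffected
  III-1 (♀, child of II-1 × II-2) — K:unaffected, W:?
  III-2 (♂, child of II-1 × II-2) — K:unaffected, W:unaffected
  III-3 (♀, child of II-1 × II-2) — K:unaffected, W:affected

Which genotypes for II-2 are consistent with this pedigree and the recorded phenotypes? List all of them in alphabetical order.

II-2 ∈ {KK Ww, Kk Ww}

K/I-1 un ·: KK|Kk
K/I-2 un ·: KK|Kk
K/II-1 un I-1×I-2: KK|Kk
K/II-2 un ·: KK|Kk
K/II-3 ? I-1×I-2: KK|Kk|kk
K/III-1 un II-1×II-2: KK|Kk
K/III-2 un II-1×II-2: KK|Kk
K/III-3 un II-1×II-2: KK|Kk
⇒ K over [I-1,I-2,II-1,II-2,II-3,III-1,III-2,III-3]: 184 consistent
W/I-1 un ·: WW|Ww
W/I-2 un ·: WW|Ww
W/II-1 un I-1×I-2: Ww
W/II-2 un ·: Ww
W/II-3 un I-1×I-2: WW|Ww
W/III-1 ? II-1×II-2: WW|Ww|ww
W/III-2 un II-1×II-2: WW|Ww
W/III-3 aff II-1×II-2: ww
⇒ W over [I-1,I-2,II-1,II-2,II-3,III-1,III-2,III-3]: 36 consistent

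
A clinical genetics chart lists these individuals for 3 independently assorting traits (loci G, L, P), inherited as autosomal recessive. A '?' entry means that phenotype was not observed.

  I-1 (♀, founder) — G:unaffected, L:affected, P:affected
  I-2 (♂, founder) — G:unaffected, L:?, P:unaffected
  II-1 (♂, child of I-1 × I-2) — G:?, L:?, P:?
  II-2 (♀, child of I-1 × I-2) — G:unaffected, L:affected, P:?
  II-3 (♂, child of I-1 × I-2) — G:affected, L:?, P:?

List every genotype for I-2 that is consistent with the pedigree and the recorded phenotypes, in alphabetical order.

G/I-1 un ·: Gg
G/I-2 un ·: Gg
G/II-1 ? I-1×I-2: GG|Gg|gg
G/II-2 un I-1×I-2: GG|Gg
G/II-3 aff I-1×I-2: gg
⇒ G over [I-1,I-2,II-1,II-2,II-3]: 6 consistent
L/I-1 aff ·: ll
L/I-2 ? ·: Ll|ll
L/II-1 ? I-1×I-2: Ll|ll
L/II-2 aff I-1×I-2: ll
L/II-3 ? I-1×I-2: Ll|ll
⇒ L over [I-1,I-2,II-1,II-2,II-3]: 5 consistent
P/I-1 aff ·: pp
P/I-2 un ·: PP|Pp
P/II-1 ? I-1×I-2: Pp|pp
P/II-2 ? I-1×I-2: Pp|pp
P/II-3 ? I-1×I-2: Pp|pp
⇒ P over [I-1,I-2,II-1,II-2,II-3]: 9 consistent

I-2 ∈ {Gg Ll PP, Gg Ll Pp, Gg ll PP, Gg ll Pp}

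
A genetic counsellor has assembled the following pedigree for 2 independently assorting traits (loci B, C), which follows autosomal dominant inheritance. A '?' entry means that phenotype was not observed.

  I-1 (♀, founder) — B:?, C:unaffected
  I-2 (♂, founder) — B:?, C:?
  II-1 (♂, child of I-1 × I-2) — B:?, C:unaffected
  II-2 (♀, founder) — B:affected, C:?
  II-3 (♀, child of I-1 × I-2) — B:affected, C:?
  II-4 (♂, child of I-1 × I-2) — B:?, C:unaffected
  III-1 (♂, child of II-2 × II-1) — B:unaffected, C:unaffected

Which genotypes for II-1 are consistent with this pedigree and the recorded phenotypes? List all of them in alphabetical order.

II-1 ∈ {Bb cc, bb cc}

B/I-1 ? ·: bb|Bb|BB
B/I-2 ? ·: bb|Bb|BB
B/II-1 ? I-1×I-2: bb|Bb
B/II-2 aff ·: Bb
B/II-3 aff I-1×I-2: Bb|BB
B/II-4 ? I-1×I-2: bb|Bb|BB
B/III-1 un II-2×II-1: bb
⇒ B over [I-1,I-2,II-1,II-2,II-3,II-4,III-1]: 30 consistent
C/I-1 un ·: cc
C/I-2 ? ·: cc|Cc
C/II-1 un I-1×I-2: cc
C/II-2 ? ·: cc|Cc
C/II-3 ? I-1×I-2: cc|Cc
C/II-4 un I-1×I-2: cc
C/III-1 un II-2×II-1: cc
⇒ C over [I-1,I-2,II-1,II-2,II-3,II-4,III-1]: 6 consistent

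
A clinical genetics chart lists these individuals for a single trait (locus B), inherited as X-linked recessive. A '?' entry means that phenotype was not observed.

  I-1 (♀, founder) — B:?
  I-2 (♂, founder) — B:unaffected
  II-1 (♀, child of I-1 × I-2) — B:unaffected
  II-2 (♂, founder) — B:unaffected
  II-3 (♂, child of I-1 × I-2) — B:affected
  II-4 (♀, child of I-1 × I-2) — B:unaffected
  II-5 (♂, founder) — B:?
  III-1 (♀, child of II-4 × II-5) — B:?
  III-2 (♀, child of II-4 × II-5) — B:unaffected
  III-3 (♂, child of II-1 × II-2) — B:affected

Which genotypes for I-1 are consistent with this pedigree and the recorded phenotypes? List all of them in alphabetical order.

I-1 ∈ {X^BX^b, X^bX^b}

B/I-1 ? ·: X^BX^b|X^bX^b
B/I-2 un ·: X^BY
B/II-1 un I-1×I-2: X^BX^b
B/II-2 un ·: X^BY
B/II-3 aff I-1×I-2: X^bY
B/II-4 un I-1×I-2: X^BX^B|X^BX^b
B/II-5 ? ·: X^BY|X^bY
B/III-1 ? II-4×II-5: X^BX^B|X^BX^b|X^bX^b
B/III-2 un II-4×II-5: X^BX^B|X^BX^b
B/III-3 aff II-1×II-2: X^bY
⇒ B over [I-1,I-2,II-1,II-2,II-3,II-4,II-5,III-1,III-2,III-3]: 14 consistent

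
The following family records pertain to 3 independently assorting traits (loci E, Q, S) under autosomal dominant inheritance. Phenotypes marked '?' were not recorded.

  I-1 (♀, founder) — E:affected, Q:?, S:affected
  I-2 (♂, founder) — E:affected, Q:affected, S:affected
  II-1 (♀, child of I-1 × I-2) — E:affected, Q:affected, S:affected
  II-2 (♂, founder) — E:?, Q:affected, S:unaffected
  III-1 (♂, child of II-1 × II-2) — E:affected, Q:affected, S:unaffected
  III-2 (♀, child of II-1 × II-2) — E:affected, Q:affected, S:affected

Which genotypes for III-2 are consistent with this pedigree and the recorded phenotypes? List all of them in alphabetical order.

E/I-1 aff ·: Ee|EE
E/I-2 aff ·: Ee|EE
E/II-1 aff I-1×I-2: Ee|EE
E/II-2 ? ·: ee|Ee|EE
E/III-1 aff II-1×II-2: Ee|EE
E/III-2 aff II-1×II-2: Ee|EE
⇒ E over [I-1,I-2,II-1,II-2,III-1,III-2]: 51 consistent
Q/I-1 ? ·: qq|Qq|QQ
Q/I-2 aff ·: Qq|QQ
Q/II-1 aff I-1×I-2: Qq|QQ
Q/II-2 aff ·: Qq|QQ
Q/III-1 aff II-1×II-2: Qq|QQ
Q/III-2 aff II-1×II-2: Qq|QQ
⇒ Q over [I-1,I-2,II-1,II-2,III-1,III-2]: 60 consistent
S/I-1 aff ·: Ss|SS
S/I-2 aff ·: Ss|SS
S/II-1 aff I-1×I-2: Ss
S/II-2 un ·: ss
S/III-1 un II-1×II-2: ss
S/III-2 aff II-1×II-2: Ss
⇒ S over [I-1,I-2,II-1,II-2,III-1,III-2]: 3 consistent

III-2 ∈ {EE QQ Ss, EE Qq Ss, Ee QQ Ss, Ee Qq Ss}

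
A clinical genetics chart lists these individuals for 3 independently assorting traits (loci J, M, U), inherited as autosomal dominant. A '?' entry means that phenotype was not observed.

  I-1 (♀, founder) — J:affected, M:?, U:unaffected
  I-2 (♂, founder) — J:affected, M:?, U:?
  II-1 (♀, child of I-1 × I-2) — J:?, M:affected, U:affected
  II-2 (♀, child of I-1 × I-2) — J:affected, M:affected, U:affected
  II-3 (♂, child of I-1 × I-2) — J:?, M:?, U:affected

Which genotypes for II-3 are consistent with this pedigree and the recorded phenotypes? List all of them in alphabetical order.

II-3 ∈ {JJ MM Uu, JJ Mm Uu, JJ mm Uu, Jj MM Uu, Jj Mm Uu, Jj mm Uu, jj MM Uu, jj Mm Uu, jj mm Uu}

J/I-1 aff ·: Jj|JJ
J/I-2 aff ·: Jj|JJ
J/II-1 ? I-1×I-2: jj|Jj|JJ
J/II-2 aff I-1×I-2: Jj|JJ
J/II-3 ? I-1×I-2: jj|Jj|JJ
⇒ J over [I-1,I-2,II-1,II-2,II-3]: 35 consistent
M/I-1 ? ·: mm|Mm|MM
M/I-2 ? ·: mm|Mm|MM
M/II-1 aff I-1×I-2: Mm|MM
M/II-2 aff I-1×I-2: Mm|MM
M/II-3 ? I-1×I-2: mm|Mm|MM
⇒ M over [I-1,I-2,II-1,II-2,II-3]: 35 consistent
U/I-1 un ·: uu
U/I-2 ? ·: Uu|UU
U/II-1 aff I-1×I-2: Uu
U/II-2 aff I-1×I-2: Uu
U/II-3 aff I-1×I-2: Uu
⇒ U over [I-1,I-2,II-1,II-2,II-3]: 2 consistent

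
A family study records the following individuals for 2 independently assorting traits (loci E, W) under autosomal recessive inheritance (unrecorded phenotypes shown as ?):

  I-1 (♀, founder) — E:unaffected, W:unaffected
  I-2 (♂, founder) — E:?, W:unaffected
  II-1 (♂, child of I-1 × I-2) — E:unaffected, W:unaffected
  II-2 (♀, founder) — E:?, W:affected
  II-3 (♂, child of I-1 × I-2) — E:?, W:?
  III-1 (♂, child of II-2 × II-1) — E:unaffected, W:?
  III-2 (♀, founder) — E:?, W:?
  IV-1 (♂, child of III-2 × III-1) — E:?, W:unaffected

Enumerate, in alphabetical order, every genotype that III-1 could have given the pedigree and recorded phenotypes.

III-1 ∈ {EE Ww, EE ww, Ee Ww, Ee ww}

E/I-1 un ·: EE|Ee
E/I-2 ? ·: EE|Ee|ee
E/II-1 un I-1×I-2: EE|Ee
E/II-2 ? ·: EE|Ee|ee
E/II-3 ? I-1×I-2: EE|Ee|ee
E/III-1 un II-2×II-1: EE|Ee
E/III-2 ? ·: EE|Ee|ee
E/IV-1 ? III-2×III-1: EE|Ee|ee
⇒ E over [I-1,I-2,II-1,II-2,II-3,III-1,III-2,IV-1]: 466 consistent
W/I-1 un ·: WW|Ww
W/I-2 un ·: WW|Ww
W/II-1 un I-1×I-2: WW|Ww
W/II-2 aff ·: ww
W/II-3 ? I-1×I-2: WW|Ww|ww
W/III-1 ? II-2×II-1: Ww|ww
W/III-2 ? ·: WW|Ww|ww
W/IV-1 un III-2×III-1: WW|Ww
⇒ W over [I-1,I-2,II-1,II-2,II-3,III-1,III-2,IV-1]: 89 consistent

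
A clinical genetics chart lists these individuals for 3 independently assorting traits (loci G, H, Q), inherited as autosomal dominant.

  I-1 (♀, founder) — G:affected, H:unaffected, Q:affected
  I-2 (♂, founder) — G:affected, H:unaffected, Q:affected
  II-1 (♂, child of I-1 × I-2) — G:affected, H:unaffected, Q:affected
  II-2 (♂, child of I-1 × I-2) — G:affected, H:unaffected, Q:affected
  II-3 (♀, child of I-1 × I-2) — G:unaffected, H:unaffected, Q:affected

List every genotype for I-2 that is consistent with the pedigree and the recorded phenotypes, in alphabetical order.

I-2 ∈ {Gg hh QQ, Gg hh Qq}

G/I-1 aff ·: Gg
G/I-2 aff ·: Gg
G/II-1 aff I-1×I-2: Gg|GG
G/II-2 aff I-1×I-2: Gg|GG
G/II-3 un I-1×I-2: gg
⇒ G over [I-1,I-2,II-1,II-2,II-3]: 4 consistent
H/I-1 un ·: hh
H/I-2 un ·: hh
H/II-1 un I-1×I-2: hh
H/II-2 un I-1×I-2: hh
H/II-3 un I-1×I-2: hh
⇒ H over [I-1,I-2,II-1,II-2,II-3]: 1 consistent
Q/I-1 aff ·: Qq|QQ
Q/I-2 aff ·: Qq|QQ
Q/II-1 aff I-1×I-2: Qq|QQ
Q/II-2 aff I-1×I-2: Qq|QQ
Q/II-3 aff I-1×I-2: Qq|QQ
⇒ Q over [I-1,I-2,II-1,II-2,II-3]: 25 consistent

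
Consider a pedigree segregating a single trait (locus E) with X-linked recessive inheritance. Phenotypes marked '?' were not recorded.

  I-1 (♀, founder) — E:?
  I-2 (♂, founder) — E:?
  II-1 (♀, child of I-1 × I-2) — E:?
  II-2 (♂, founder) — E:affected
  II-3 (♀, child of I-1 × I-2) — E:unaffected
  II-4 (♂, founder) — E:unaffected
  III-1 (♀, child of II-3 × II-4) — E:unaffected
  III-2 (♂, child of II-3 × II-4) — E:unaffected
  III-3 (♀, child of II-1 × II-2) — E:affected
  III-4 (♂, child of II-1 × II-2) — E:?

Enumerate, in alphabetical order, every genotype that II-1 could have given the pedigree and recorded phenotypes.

II-1 ∈ {X^EX^e, X^eX^e}

E/I-1 ? ·: X^EX^E|X^EX^e|X^eX^e
E/I-2 ? ·: X^EY|X^eY
E/II-1 ? I-1×I-2: X^EX^e|X^eX^e
E/II-2 aff ·: X^eY
E/II-3 un I-1×I-2: X^EX^E|X^EX^e
E/II-4 un ·: X^EY
E/III-1 un II-3×II-4: X^EX^E|X^EX^e
E/III-2 un II-3×II-4: X^EY
E/III-3 aff II-1×II-2: X^eX^e
E/III-4 ? II-1×II-2: X^EY|X^eY
⇒ E over [I-1,I-2,II-1,II-2,II-3,II-4,III-1,III-2,III-3,III-4]: 20 consistent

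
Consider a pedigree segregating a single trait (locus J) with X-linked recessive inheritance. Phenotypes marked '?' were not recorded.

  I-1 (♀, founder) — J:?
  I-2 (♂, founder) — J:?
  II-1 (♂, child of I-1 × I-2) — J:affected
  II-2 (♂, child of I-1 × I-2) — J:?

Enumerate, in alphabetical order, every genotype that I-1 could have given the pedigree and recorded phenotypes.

J/I-1 ? ·: X^JX^j|X^jX^j
J/I-2 ? ·: X^JY|X^jY
J/II-1 aff I-1×I-2: X^jY
J/II-2 ? I-1×I-2: X^JY|X^jY
⇒ J over [I-1,I-2,II-1,II-2]: 6 consistent

I-1 ∈ {X^JX^j, X^jX^j}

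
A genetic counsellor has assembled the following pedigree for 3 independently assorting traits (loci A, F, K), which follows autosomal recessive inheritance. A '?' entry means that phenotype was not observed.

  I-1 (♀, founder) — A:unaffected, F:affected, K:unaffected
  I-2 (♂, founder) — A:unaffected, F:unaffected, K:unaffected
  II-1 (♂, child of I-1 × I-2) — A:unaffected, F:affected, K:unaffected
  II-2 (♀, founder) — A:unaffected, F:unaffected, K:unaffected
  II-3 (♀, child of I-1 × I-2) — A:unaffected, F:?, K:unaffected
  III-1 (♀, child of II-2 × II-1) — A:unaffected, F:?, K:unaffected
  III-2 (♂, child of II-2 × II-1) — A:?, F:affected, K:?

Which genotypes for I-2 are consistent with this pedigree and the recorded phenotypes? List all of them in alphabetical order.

I-2 ∈ {AA Ff KK, AA Ff Kk, Aa Ff KK, Aa Ff Kk}

A/I-1 un ·: AA|Aa
A/I-2 un ·: AA|Aa
A/II-1 un I-1×I-2: AA|Aa
A/II-2 un ·: AA|Aa
A/II-3 un I-1×I-2: AA|Aa
A/III-1 un II-2×II-1: AA|Aa
A/III-2 ? II-2×II-1: AA|Aa|aa
⇒ A over [I-1,I-2,II-1,II-2,II-3,III-1,III-2]: 95 consistent
F/I-1 aff ·: ff
F/I-2 un ·: Ff
F/II-1 aff I-1×I-2: ff
F/II-2 un ·: Ff
F/II-3 ? I-1×I-2: Ff|ff
F/III-1 ? II-2×II-1: Ff|ff
F/III-2 aff II-2×II-1: ff
⇒ F over [I-1,I-2,II-1,II-2,II-3,III-1,III-2]: 4 consistent
K/I-1 un ·: KK|Kk
K/I-2 un ·: KK|Kk
K/II-1 un I-1×I-2: KK|Kk
K/II-2 un ·: KK|Kk
K/II-3 un I-1×I-2: KK|Kk
K/III-1 un II-2×II-1: KK|Kk
K/III-2 ? II-2×II-1: KK|Kk|kk
⇒ K over [I-1,I-2,II-1,II-2,II-3,III-1,III-2]: 95 consistent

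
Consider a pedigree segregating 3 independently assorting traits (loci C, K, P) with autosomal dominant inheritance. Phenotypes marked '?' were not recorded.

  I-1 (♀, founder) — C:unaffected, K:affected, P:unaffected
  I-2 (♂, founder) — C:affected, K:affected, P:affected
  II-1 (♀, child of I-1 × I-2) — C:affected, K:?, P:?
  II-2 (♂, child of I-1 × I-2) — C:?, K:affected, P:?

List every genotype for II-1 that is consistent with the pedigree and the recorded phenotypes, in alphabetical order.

II-1 ∈ {Cc KK Pp, Cc KK pp, Cc Kk Pp, Cc Kk pp, Cc kk Pp, Cc kk pp}

C/I-1 un ·: cc
C/I-2 aff ·: Cc|CC
C/II-1 aff I-1×I-2: Cc
C/II-2 ? I-1×I-2: cc|Cc
⇒ C over [I-1,I-2,II-1,II-2]: 3 consistent
K/I-1 aff ·: Kk|KK
K/I-2 aff ·: Kk|KK
K/II-1 ? I-1×I-2: kk|Kk|KK
K/II-2 aff I-1×I-2: Kk|KK
⇒ K over [I-1,I-2,II-1,II-2]: 15 consistent
P/I-1 un ·: pp
P/I-2 aff ·: Pp|PP
P/II-1 ? I-1×I-2: pp|Pp
P/II-2 ? I-1×I-2: pp|Pp
⇒ P over [I-1,I-2,II-1,II-2]: 5 consistent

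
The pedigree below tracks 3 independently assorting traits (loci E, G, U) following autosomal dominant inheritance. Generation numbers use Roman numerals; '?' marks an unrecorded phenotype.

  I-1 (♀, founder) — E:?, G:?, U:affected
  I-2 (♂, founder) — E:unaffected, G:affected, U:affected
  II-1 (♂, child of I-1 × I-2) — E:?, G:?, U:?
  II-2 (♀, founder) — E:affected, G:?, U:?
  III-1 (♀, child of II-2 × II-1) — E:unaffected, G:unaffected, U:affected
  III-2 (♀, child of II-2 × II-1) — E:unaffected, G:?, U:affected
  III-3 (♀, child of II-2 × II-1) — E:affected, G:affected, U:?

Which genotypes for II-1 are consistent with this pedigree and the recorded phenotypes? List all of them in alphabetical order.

II-1 ∈ {Ee Gg UU, Ee Gg Uu, Ee Gg uu, Ee gg UU, Ee gg Uu, Ee gg uu, ee Gg UU, ee Gg Uu, ee Gg uu, ee gg UU, ee gg Uu, ee gg uu}

E/I-1 ? ·: ee|Ee|EE
E/I-2 un ·: ee
E/II-1 ? I-1×I-2: ee|Ee
E/II-2 aff ·: Ee
E/III-1 un II-2×II-1: ee
E/III-2 un II-2×II-1: ee
E/III-3 aff II-2×II-1: Ee|EE
⇒ E over [I-1,I-2,II-1,II-2,III-1,III-2,III-3]: 6 consistent
G/I-1 ? ·: gg|Gg|GG
G/I-2 aff ·: Gg|GG
G/II-1 ? I-1×I-2: gg|Gg
G/II-2 ? ·: gg|Gg
G/III-1 un II-2×II-1: gg
G/III-2 ? II-2×II-1: gg|Gg|GG
G/III-3 aff II-2×II-1: Gg|GG
⇒ G over [I-1,I-2,II-1,II-2,III-1,III-2,III-3]: 44 consistent
U/I-1 aff ·: Uu|UU
U/I-2 aff ·: Uu|UU
U/II-1 ? I-1×I-2: uu|Uu|UU
U/II-2 ? ·: uu|Uu|UU
U/III-1 aff II-2×II-1: Uu|UU
U/III-2 aff II-2×II-1: Uu|UU
U/III-3 ? II-2×II-1: uu|Uu|UU
⇒ U over [I-1,I-2,II-1,II-2,III-1,III-2,III-3]: 109 consistent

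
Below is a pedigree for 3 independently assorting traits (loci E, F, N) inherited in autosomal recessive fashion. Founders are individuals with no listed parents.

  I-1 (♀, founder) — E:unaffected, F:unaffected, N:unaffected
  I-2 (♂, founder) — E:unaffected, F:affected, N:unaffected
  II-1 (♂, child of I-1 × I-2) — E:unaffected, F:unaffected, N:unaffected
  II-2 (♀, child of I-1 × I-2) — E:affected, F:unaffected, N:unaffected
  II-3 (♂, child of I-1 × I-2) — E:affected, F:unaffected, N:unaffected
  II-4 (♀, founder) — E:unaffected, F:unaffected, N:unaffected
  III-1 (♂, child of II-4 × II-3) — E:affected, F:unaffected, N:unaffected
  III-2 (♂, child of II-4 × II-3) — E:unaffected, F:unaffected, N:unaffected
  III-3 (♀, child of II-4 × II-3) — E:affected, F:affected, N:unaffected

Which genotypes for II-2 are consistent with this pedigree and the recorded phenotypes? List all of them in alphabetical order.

II-2 ∈ {ee Ff NN, ee Ff Nn}

E/I-1 un ·: Ee
E/I-2 un ·: Ee
E/II-1 un I-1×I-2: EE|Ee
E/II-2 aff I-1×I-2: ee
E/II-3 aff I-1×I-2: ee
E/II-4 un ·: Ee
E/III-1 aff II-4×II-3: ee
E/III-2 un II-4×II-3: Ee
E/III-3 aff II-4×II-3: ee
⇒ E over [I-1,I-2,II-1,II-2,II-3,II-4,III-1,III-2,III-3]: 2 consistent
F/I-1 un ·: FF|Ff
F/I-2 aff ·: ff
F/II-1 un I-1×I-2: Ff
F/II-2 un I-1×I-2: Ff
F/II-3 un I-1×I-2: Ff
F/II-4 un ·: Ff
F/III-1 un II-4×II-3: FF|Ff
F/III-2 un II-4×II-3: FF|Ff
F/III-3 aff II-4×II-3: ff
⇒ F over [I-1,I-2,II-1,II-2,II-3,II-4,III-1,III-2,III-3]: 8 consistent
N/I-1 un ·: NN|Nn
N/I-2 un ·: NN|Nn
N/II-1 un I-1×I-2: NN|Nn
N/II-2 un I-1×I-2: NN|Nn
N/II-3 un I-1×I-2: NN|Nn
N/II-4 un ·: NN|Nn
N/III-1 un II-4×II-3: NN|Nn
N/III-2 un II-4×II-3: NN|Nn
N/III-3 un II-4×II-3: NN|Nn
⇒ N over [I-1,I-2,II-1,II-2,II-3,II-4,III-1,III-2,III-3]: 309 consistent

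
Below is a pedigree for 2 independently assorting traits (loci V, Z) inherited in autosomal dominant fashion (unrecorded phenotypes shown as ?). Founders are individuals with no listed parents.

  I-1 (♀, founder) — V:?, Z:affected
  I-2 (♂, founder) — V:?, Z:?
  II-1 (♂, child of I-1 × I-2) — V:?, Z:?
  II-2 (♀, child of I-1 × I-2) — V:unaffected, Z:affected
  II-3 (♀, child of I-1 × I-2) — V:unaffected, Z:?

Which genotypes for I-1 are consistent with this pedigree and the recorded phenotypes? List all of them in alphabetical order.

V/I-1 ? ·: vv|Vv
V/I-2 ? ·: vv|Vv
V/II-1 ? I-1×I-2: vv|Vv|VV
V/II-2 un I-1×I-2: vv
V/II-3 un I-1×I-2: vv
⇒ V over [I-1,I-2,II-1,II-2,II-3]: 8 consistent
Z/I-1 aff ·: Zz|ZZ
Z/I-2 ? ·: zz|Zz|ZZ
Z/II-1 ? I-1×I-2: zz|Zz|ZZ
Z/II-2 aff I-1×I-2: Zz|ZZ
Z/II-3 ? I-1×I-2: zz|Zz|ZZ
⇒ Z over [I-1,I-2,II-1,II-2,II-3]: 40 consistent

I-1 ∈ {Vv ZZ, Vv Zz, vv ZZ, vv Zz}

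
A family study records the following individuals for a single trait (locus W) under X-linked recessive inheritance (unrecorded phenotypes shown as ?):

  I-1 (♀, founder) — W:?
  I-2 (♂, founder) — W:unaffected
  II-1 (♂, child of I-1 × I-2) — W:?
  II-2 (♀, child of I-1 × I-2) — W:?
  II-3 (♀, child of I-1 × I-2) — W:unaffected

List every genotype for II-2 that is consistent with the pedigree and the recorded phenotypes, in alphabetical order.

W/I-1 ? ·: X^WX^W|X^WX^w|X^wX^w
W/I-2 un ·: X^WY
W/II-1 ? I-1×I-2: X^WY|X^wY
W/II-2 ? I-1×I-2: X^WX^W|X^WX^w
W/II-3 un I-1×I-2: X^WX^W|X^WX^w
⇒ W over [I-1,I-2,II-1,II-2,II-3]: 10 consistent

II-2 ∈ {X^WX^W, X^WX^w}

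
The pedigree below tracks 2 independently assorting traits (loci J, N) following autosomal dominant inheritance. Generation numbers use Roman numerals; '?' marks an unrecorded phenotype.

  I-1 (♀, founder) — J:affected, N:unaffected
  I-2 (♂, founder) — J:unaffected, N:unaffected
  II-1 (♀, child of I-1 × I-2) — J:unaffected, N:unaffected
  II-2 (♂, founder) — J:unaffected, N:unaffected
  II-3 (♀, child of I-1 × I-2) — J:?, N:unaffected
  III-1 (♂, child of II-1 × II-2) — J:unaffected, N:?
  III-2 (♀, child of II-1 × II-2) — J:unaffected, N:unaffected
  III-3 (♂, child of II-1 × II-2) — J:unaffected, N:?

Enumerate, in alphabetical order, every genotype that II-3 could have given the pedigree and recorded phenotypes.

J/I-1 aff ·: Jj
J/I-2 un ·: jj
J/II-1 un I-1×I-2: jj
J/II-2 un ·: jj
J/II-3 ? I-1×I-2: jj|Jj
J/III-1 un II-1×II-2: jj
J/III-2 un II-1×II-2: jj
J/III-3 un II-1×II-2: jj
⇒ J over [I-1,I-2,II-1,II-2,II-3,III-1,III-2,III-3]: 2 consistent
N/I-1 un ·: nn
N/I-2 un ·: nn
N/II-1 un I-1×I-2: nn
N/II-2 un ·: nn
N/II-3 un I-1×I-2: nn
N/III-1 ? II-1×II-2: nn
N/III-2 un II-1×II-2: nn
N/III-3 ? II-1×II-2: nn
⇒ N over [I-1,I-2,II-1,II-2,II-3,III-1,III-2,III-3]: 1 consistent

II-3 ∈ {Jj nn, jj nn}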